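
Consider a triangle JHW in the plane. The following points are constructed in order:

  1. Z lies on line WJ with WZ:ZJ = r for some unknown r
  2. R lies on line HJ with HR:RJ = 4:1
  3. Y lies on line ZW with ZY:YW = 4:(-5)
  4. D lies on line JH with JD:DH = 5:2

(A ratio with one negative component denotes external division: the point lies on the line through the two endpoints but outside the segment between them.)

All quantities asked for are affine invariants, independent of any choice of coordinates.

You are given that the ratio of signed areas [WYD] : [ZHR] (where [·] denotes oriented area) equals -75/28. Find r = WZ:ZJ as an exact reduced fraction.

r = 3/5

Set J = (0, 0), H = (1, 0), W = (0, 1); any affine frame gives the same invariant.
1. With WZ:ZJ = r, write λ = r/(r+1) so Z = W + λ·(J−W); Z is affine-linear in λ
2. R lies on line HJ with HR:RJ = 4:1 ⇒ R = (1/5, 0)
3. Y lies on line ZW with ZY:YW = 4:(-5) ⇒ Y is an affine combination of earlier points and hence also affine-linear in λ
4. D lies on line JH with JD:DH = 5:2 ⇒ D = (5/7, 0)
Every point depending on Z is an affine combination of Z and λ-independent points, so each such coordinate is linear in λ; the λ² term in each signed area is a multiple of (J−W)×(J−W) = 0, so 2·[WYD] and 2·[ZHR] are each linear in λ. Evaluating at λ=0 and λ=1:
  2·[WYD] = 25/7·λ,   2·[ZHR] = 4/5·λ − 4/5
So [WYD]:[ZHR] = (25/7·λ) / (4/5·λ − 4/5). Setting this equal to -75/28:
  25/7·λ = -75/28·(4/5·λ − 4/5)  ⇒  λ = 3/8
Then r = λ/(1−λ) = (3/8)/(5/8) = 3/5. Check: with r = 3/5, Z = (0, 5/8) and [WYD]:[ZHR] = -75/28 as required.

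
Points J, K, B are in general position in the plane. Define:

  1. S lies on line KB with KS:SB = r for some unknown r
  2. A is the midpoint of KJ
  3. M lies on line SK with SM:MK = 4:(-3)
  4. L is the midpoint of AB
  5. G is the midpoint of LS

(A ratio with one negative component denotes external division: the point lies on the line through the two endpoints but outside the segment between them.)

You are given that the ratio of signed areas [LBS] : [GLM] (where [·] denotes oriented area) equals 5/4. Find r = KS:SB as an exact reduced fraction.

r = -2/5

Work in coordinates with J = (0, 0), K = (1, 0), B = (0, 1).
1. With KS:SB = r, write λ = r/(r+1) so S = K + λ·(B−K); S is affine-linear in λ
2. A is the midpoint of KJ ⇒ A = (1/2, 0)
3. M lies on line SK with SM:MK = 4:(-3) ⇒ M is an affine combination of earlier points and hence also affine-linear in λ
4. L is the midpoint of AB ⇒ L = (1/4, 1/2)
5. G is the midpoint of LS ⇒ G is an affine combination of earlier points and hence also affine-linear in λ
Every point depending on S is an affine combination of S and λ-independent points, so each such coordinate is linear in λ; the λ² term in each signed area is a multiple of (B−K)×(B−K) = 0, so 2·[LBS] and 2·[GLM] are each linear in λ. Evaluating at λ=0 and λ=1:
  2·[LBS] = 1/4·λ − 1/4,   2·[GLM] = 1/2·λ
So [LBS]:[GLM] = (1/4·λ − 1/4) / (1/2·λ). Setting this equal to 5/4:
  1/4·λ − 1/4 = 5/4·(1/2·λ)  ⇒  λ = -2/3
Then r = λ/(1−λ) = (-2/3)/(5/3) = -2/5. Check: with r = -2/5, S = (5/3, -2/3) and [LBS]:[GLM] = 5/4 as required.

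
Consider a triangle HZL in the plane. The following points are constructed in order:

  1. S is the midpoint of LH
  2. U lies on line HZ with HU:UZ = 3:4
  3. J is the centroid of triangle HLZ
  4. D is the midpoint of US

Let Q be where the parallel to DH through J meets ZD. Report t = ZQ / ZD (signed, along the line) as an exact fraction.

Work in coordinates with H = (0, 0), Z = (1, 0), L = (0, 1).
1. S is the midpoint of LH ⇒ S = (0, 1/2)
2. U lies on line HZ with HU:UZ = 3:4 ⇒ U = (3/7, 0)
3. J is the centroid of triangle HLZ ⇒ J = (1/3, 1/3)
4. D is the midpoint of US ⇒ D = (3/14, 1/4)
through J parallel to DH: direction (-3/14, -1/4); meets ZD at Q = (37/147, 5/21)
Q = Z + t·(D−Z) with t = 20/21

t = 20/21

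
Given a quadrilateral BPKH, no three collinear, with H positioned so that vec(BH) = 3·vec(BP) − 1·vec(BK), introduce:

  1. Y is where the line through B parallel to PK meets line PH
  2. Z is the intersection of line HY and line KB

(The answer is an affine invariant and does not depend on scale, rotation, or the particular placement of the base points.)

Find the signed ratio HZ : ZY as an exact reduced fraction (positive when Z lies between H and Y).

Assign B = (0, 0), P = (1, 0), K = (0, 1), H = (3, -1) — the answer is frame-independent, so this choice is without loss of generality.
1. Y is where the line through B parallel to PK meets line PH ⇒ Y = (-1, 1)
2. Z is the intersection of line HY and line KB ⇒ Z = (0, 1/2)
Z = H + t·(Y−H) with t = 3/4, so HZ:ZY = t:(1−t) = 3/4:1/4

HZ:ZY = 3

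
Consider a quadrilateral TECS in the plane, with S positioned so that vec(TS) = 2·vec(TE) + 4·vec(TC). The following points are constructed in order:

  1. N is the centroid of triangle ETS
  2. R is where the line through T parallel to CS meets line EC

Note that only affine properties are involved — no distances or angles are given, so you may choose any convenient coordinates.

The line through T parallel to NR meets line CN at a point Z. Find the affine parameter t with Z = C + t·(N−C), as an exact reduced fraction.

Set T = (0, 0), E = (1, 0), C = (0, 1), S = (2, 4); any affine frame gives the same invariant.
1. N is the centroid of triangle ETS ⇒ N = (1, 4/3)
2. R is where the line through T parallel to CS meets line EC ⇒ R = (2/5, 3/5)
through T parallel to NR: direction (-3/5, -11/15); meets CN at Z = (9/8, 11/8)
Z = C + t·(N−C) with t = 9/8

t = 9/8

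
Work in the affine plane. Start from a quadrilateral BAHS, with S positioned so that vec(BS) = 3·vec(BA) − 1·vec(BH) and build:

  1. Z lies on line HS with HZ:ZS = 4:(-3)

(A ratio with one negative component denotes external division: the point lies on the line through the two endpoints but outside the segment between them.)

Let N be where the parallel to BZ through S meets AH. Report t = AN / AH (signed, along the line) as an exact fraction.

Work in coordinates with B = (0, 0), A = (1, 0), H = (0, 1), S = (3, -1).
1. Z lies on line HS with HZ:ZS = 4:(-3) ⇒ Z = (12, -7)
through S parallel to BZ: direction (12, -7); meets AH at N = (3/5, 2/5)
N = A + t·(H−A) with t = 2/5

t = 2/5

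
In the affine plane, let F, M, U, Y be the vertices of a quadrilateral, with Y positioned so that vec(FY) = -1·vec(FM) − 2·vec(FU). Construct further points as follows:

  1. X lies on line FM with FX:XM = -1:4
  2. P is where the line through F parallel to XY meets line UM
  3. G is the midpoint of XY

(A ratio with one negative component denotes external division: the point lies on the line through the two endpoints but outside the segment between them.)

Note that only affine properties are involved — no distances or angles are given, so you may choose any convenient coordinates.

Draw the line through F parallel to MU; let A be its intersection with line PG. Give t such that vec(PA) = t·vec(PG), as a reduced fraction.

t = 3/8

Choose coordinates F = (0, 0), M = (1, 0), U = (0, 1), Y = (-1, -2).
1. X lies on line FM with FX:XM = -1:4 ⇒ X = (-1/3, 0)
2. P is where the line through F parallel to XY meets line UM ⇒ P = (1/4, 3/4)
3. G is the midpoint of XY ⇒ G = (-2/3, -1)
through F parallel to MU: direction (-1, 1); meets PG at A = (-3/32, 3/32)
A = P + t·(G−P) with t = 3/8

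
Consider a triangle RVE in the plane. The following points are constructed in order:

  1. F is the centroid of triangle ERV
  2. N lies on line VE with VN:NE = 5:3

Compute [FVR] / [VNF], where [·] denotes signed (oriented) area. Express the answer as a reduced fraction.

[FVR]:[VNF] = -8/5

Set R = (0, 0), V = (1, 0), E = (0, 1); any affine frame gives the same invariant.
1. F is the centroid of triangle ERV ⇒ F = (1/3, 1/3)
2. N lies on line VE with VN:NE = 5:3 ⇒ N = (3/8, 5/8)
2·[FVR] = -1/3, 2·[VNF] = 5/24
[FVR]:[VNF] = -1/3:5/24 = -8/5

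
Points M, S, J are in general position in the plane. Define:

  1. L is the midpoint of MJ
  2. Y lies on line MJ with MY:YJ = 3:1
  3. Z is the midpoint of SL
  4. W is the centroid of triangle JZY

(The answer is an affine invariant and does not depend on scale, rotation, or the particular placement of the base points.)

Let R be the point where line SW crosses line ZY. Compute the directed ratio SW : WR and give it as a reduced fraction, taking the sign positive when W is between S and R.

Set M = (0, 0), S = (1, 0), J = (0, 1); any affine frame gives the same invariant.
1. L is the midpoint of MJ ⇒ L = (0, 1/2)
2. Y lies on line MJ with MY:YJ = 3:1 ⇒ Y = (0, 3/4)
3. Z is the midpoint of SL ⇒ Z = (1/2, 1/4)
4. W is the centroid of triangle JZY ⇒ W = (1/6, 2/3)
line SW meets ZY at R = (-1/4, 1)
W = S + t·(R−S) with t = 2/3, so SW:WR = 2/3:1/3

SW:WR = 2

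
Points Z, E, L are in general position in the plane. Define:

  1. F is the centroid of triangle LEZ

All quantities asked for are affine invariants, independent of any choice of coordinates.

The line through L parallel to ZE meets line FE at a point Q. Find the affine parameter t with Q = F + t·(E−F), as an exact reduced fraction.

Set Z = (0, 0), E = (1, 0), L = (0, 1); any affine frame gives the same invariant.
1. F is the centroid of triangle LEZ ⇒ F = (1/3, 1/3)
through L parallel to ZE: direction (1, 0); meets FE at Q = (-1, 1)
Q = F + t·(E−F) with t = -2

t = -2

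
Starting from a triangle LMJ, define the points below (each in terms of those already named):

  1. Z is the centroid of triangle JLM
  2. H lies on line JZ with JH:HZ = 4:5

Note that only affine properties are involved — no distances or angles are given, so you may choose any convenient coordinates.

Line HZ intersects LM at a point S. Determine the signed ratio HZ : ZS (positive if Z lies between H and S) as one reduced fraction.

Choose coordinates L = (0, 0), M = (1, 0), J = (0, 1).
1. Z is the centroid of triangle JLM ⇒ Z = (1/3, 1/3)
2. H lies on line JZ with JH:HZ = 4:5 ⇒ H = (4/27, 19/27)
line HZ meets LM at S = (1/2, 0)
Z = H + t·(S−H) with t = 10/19, so HZ:ZS = 10/19:9/19

HZ:ZS = 10/9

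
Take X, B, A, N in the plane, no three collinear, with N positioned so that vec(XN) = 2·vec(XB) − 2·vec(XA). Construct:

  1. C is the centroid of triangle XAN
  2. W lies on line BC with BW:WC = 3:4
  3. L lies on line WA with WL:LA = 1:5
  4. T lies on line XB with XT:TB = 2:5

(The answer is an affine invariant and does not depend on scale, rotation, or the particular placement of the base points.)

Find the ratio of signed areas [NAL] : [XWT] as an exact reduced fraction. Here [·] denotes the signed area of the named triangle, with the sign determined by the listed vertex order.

[NAL]:[XWT] = -35/6

Choose coordinates X = (0, 0), B = (1, 0), A = (0, 1), N = (2, -2).
1. C is the centroid of triangle XAN ⇒ C = (2/3, -1/3)
2. W lies on line BC with BW:WC = 3:4 ⇒ W = (6/7, -1/7)
3. L lies on line WA with WL:LA = 1:5 ⇒ L = (5/7, 1/21)
4. T lies on line XB with XT:TB = 2:5 ⇒ T = (2/7, 0)
2·[NAL] = -5/21, 2·[XWT] = 2/49
[NAL]:[XWT] = -5/21:2/49 = -35/6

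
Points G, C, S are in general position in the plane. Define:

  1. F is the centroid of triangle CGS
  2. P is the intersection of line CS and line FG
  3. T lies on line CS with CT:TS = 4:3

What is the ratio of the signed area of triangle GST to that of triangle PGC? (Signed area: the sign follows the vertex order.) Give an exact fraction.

Assign G = (0, 0), C = (1, 0), S = (0, 1) — the answer is frame-independent, so this choice is without loss of generality.
1. F is the centroid of triangle CGS ⇒ F = (1/3, 1/3)
2. P is the intersection of line CS and line FG ⇒ P = (1/2, 1/2)
3. T lies on line CS with CT:TS = 4:3 ⇒ T = (3/7, 4/7)
2·[GST] = -3/7, 2·[PGC] = 1/2
[GST]:[PGC] = -3/7:1/2 = -6/7

[GST]:[PGC] = -6/7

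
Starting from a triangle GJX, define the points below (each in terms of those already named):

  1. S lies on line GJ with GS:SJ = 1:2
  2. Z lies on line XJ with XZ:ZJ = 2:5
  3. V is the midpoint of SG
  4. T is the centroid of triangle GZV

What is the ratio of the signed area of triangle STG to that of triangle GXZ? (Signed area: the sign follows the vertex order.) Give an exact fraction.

Set G = (0, 0), J = (1, 0), X = (0, 1); any affine frame gives the same invariant.
1. S lies on line GJ with GS:SJ = 1:2 ⇒ S = (1/3, 0)
2. Z lies on line XJ with XZ:ZJ = 2:5 ⇒ Z = (2/7, 5/7)
3. V is the midpoint of SG ⇒ V = (1/6, 0)
4. T is the centroid of triangle GZV ⇒ T = (19/126, 5/21)
2·[STG] = 5/63, 2·[GXZ] = -2/7
[STG]:[GXZ] = 5/63:-2/7 = -5/18

[STG]:[GXZ] = -5/18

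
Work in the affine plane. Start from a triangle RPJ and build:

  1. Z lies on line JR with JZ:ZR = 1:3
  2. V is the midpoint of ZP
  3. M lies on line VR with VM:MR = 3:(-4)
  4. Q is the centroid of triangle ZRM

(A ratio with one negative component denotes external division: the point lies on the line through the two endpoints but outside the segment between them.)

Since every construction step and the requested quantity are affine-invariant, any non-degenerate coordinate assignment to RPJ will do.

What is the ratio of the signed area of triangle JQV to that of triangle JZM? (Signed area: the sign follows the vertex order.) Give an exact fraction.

Work in coordinates with R = (0, 0), P = (1, 0), J = (0, 1).
1. Z lies on line JR with JZ:ZR = 1:3 ⇒ Z = (0, 3/4)
2. V is the midpoint of ZP ⇒ V = (1/2, 3/8)
3. M lies on line VR with VM:MR = 3:(-4) ⇒ M = (2, 3/2)
4. Q is the centroid of triangle ZRM ⇒ Q = (2/3, 3/4)
2·[JQV] = -7/24, 2·[JZM] = 1/2
[JQV]:[JZM] = -7/24:1/2 = -7/12

[JQV]:[JZM] = -7/12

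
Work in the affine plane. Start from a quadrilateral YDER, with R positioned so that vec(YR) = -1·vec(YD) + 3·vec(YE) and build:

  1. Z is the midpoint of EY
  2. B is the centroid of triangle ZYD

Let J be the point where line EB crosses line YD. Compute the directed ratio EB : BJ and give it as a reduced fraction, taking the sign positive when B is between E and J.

EB:BJ = 5

Assign Y = (0, 0), D = (1, 0), E = (0, 1), R = (-1, 3) — the answer is frame-independent, so this choice is without loss of generality.
1. Z is the midpoint of EY ⇒ Z = (0, 1/2)
2. B is the centroid of triangle ZYD ⇒ B = (1/3, 1/6)
line EB meets YD at J = (2/5, 0)
B = E + t·(J−E) with t = 5/6, so EB:BJ = 5/6:1/6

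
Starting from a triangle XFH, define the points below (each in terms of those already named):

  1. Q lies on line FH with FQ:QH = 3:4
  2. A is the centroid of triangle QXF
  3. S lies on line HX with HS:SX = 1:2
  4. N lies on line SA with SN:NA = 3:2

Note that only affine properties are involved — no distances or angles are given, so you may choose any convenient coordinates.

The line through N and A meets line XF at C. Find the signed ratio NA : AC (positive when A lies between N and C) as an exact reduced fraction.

Choose coordinates X = (0, 0), F = (1, 0), H = (0, 1).
1. Q lies on line FH with FQ:QH = 3:4 ⇒ Q = (4/7, 3/7)
2. A is the centroid of triangle QXF ⇒ A = (11/21, 1/7)
3. S lies on line HX with HS:SX = 1:2 ⇒ S = (0, 2/3)
4. N lies on line SA with SN:NA = 3:2 ⇒ N = (11/35, 37/105)
line NA meets XF at C = (2/3, 0)
A = N + t·(C−N) with t = 22/37, so NA:AC = 22/37:15/37

NA:AC = 22/15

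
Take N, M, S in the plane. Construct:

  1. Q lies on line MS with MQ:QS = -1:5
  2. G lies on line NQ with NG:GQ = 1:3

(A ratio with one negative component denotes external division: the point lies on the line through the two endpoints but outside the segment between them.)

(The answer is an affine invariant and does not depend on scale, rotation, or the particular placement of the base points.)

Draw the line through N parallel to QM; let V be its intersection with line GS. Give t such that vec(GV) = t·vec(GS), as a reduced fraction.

Set N = (0, 0), M = (1, 0), S = (0, 1); any affine frame gives the same invariant.
1. Q lies on line MS with MQ:QS = -1:5 ⇒ Q = (5/4, -1/4)
2. G lies on line NQ with NG:GQ = 1:3 ⇒ G = (5/16, -1/16)
through N parallel to QM: direction (-1/4, 1/4); meets GS at V = (5/12, -5/12)
V = G + t·(S−G) with t = -1/3

t = -1/3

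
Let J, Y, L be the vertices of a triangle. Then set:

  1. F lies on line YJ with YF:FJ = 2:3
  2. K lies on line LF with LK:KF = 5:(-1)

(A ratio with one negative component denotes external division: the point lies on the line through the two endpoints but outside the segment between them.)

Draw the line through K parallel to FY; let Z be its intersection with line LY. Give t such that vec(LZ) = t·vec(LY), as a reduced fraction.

t = 5/4

Assign J = (0, 0), Y = (1, 0), L = (0, 1) — the answer is frame-independent, so this choice is without loss of generality.
1. F lies on line YJ with YF:FJ = 2:3 ⇒ F = (3/5, 0)
2. K lies on line LF with LK:KF = 5:(-1) ⇒ K = (3/4, -1/4)
through K parallel to FY: direction (2/5, 0); meets LY at Z = (5/4, -1/4)
Z = L + t·(Y−L) with t = 5/4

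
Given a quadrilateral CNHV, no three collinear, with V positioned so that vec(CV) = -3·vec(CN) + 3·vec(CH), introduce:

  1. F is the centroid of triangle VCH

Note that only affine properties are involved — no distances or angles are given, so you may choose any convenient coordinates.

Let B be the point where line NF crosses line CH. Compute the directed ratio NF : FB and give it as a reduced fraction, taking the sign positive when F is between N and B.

NF:FB = -2

Assign C = (0, 0), N = (1, 0), H = (0, 1), V = (-3, 3) — the answer is frame-independent, so this choice is without loss of generality.
1. F is the centroid of triangle VCH ⇒ F = (-1, 4/3)
line NF meets CH at B = (0, 2/3)
F = N + t·(B−N) with t = 2, so NF:FB = 2:-1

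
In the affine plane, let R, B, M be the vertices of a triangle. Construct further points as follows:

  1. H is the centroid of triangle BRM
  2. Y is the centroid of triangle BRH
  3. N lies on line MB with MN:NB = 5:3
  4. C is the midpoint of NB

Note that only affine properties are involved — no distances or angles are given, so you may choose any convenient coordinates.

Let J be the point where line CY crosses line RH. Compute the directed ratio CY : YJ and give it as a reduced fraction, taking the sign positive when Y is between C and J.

CY:YJ = 7/8

Assign R = (0, 0), B = (1, 0), M = (0, 1) — the answer is frame-independent, so this choice is without loss of generality.
1. H is the centroid of triangle BRM ⇒ H = (1/3, 1/3)
2. Y is the centroid of triangle BRH ⇒ Y = (4/9, 1/9)
3. N lies on line MB with MN:NB = 5:3 ⇒ N = (5/8, 3/8)
4. C is the midpoint of NB ⇒ C = (13/16, 3/16)
line CY meets RH at J = (1/42, 1/42)
Y = C + t·(J−C) with t = 7/15, so CY:YJ = 7/15:8/15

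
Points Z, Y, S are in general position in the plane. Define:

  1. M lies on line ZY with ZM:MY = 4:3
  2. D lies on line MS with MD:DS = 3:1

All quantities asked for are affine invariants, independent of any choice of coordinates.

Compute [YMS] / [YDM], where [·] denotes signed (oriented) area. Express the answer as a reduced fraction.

Assign Z = (0, 0), Y = (1, 0), S = (0, 1) — the answer is frame-independent, so this choice is without loss of generality.
1. M lies on line ZY with ZM:MY = 4:3 ⇒ M = (4/7, 0)
2. D lies on line MS with MD:DS = 3:1 ⇒ D = (1/7, 3/4)
2·[YMS] = -3/7, 2·[YDM] = 9/28
[YMS]:[YDM] = -3/7:9/28 = -4/3

[YMS]:[YDM] = -4/3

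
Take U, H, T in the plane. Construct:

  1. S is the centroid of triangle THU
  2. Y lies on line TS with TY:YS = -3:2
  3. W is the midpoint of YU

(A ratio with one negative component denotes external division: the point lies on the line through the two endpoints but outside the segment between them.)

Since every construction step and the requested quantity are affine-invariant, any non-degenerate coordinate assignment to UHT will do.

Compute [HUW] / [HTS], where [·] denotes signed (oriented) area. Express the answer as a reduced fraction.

Set U = (0, 0), H = (1, 0), T = (0, 1); any affine frame gives the same invariant.
1. S is the centroid of triangle THU ⇒ S = (1/3, 1/3)
2. Y lies on line TS with TY:YS = -3:2 ⇒ Y = (1, -1)
3. W is the midpoint of YU ⇒ W = (1/2, -1/2)
2·[HUW] = 1/2, 2·[HTS] = 1/3
[HUW]:[HTS] = 1/2:1/3 = 3/2

[HUW]:[HTS] = 3/2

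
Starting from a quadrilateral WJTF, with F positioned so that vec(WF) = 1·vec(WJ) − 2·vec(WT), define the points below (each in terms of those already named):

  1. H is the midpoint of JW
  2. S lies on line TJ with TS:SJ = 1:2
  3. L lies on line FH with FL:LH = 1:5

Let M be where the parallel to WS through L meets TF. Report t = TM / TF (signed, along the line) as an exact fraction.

t = 9/10

Assign W = (0, 0), J = (1, 0), T = (0, 1), F = (1, -2) — the answer is frame-independent, so this choice is without loss of generality.
1. H is the midpoint of JW ⇒ H = (1/2, 0)
2. S lies on line TJ with TS:SJ = 1:2 ⇒ S = (1/3, 2/3)
3. L lies on line FH with FL:LH = 1:5 ⇒ L = (11/12, -5/3)
through L parallel to WS: direction (1/3, 2/3); meets TF at M = (9/10, -17/10)
M = T + t·(F−T) with t = 9/10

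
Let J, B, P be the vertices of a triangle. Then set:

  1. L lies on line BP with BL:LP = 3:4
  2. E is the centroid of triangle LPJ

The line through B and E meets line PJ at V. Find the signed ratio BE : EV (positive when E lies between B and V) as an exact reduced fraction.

Work in coordinates with J = (0, 0), B = (1, 0), P = (0, 1).
1. L lies on line BP with BL:LP = 3:4 ⇒ L = (4/7, 3/7)
2. E is the centroid of triangle LPJ ⇒ E = (4/21, 10/21)
line BE meets PJ at V = (0, 10/17)
E = B + t·(V−B) with t = 17/21, so BE:EV = 17/21:4/21

BE:EV = 17/4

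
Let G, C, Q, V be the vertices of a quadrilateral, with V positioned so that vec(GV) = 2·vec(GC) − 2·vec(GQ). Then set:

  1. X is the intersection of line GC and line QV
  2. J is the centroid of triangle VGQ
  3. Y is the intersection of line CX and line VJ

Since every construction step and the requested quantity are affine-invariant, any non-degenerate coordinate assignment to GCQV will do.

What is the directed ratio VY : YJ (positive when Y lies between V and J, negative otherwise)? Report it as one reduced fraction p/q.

VY:YJ = -6

Work in coordinates with G = (0, 0), C = (1, 0), Q = (0, 1), V = (2, -2).
1. X is the intersection of line GC and line QV ⇒ X = (2/3, 0)
2. J is the centroid of triangle VGQ ⇒ J = (2/3, -1/3)
3. Y is the intersection of line CX and line VJ ⇒ Y = (2/5, 0)
Y = V + t·(J−V) with t = 6/5, so VY:YJ = t:(1−t) = 6/5:-1/5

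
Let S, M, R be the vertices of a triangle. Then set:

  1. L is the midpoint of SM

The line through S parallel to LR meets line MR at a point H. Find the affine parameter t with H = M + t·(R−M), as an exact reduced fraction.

t = 2

Assign S = (0, 0), M = (1, 0), R = (0, 1) — the answer is frame-independent, so this choice is without loss of generality.
1. L is the midpoint of SM ⇒ L = (1/2, 0)
through S parallel to LR: direction (-1/2, 1); meets MR at H = (-1, 2)
H = M + t·(R−M) with t = 2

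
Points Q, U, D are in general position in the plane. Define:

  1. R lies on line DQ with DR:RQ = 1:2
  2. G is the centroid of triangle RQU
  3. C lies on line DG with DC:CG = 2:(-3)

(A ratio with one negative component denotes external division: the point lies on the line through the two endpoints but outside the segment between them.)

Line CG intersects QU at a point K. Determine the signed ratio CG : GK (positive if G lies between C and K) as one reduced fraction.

CG:GK = 21/2

Work in coordinates with Q = (0, 0), U = (1, 0), D = (0, 1).
1. R lies on line DQ with DR:RQ = 1:2 ⇒ R = (0, 2/3)
2. G is the centroid of triangle RQU ⇒ G = (1/3, 2/9)
3. C lies on line DG with DC:CG = 2:(-3) ⇒ C = (-2/3, 23/9)
line CG meets QU at K = (3/7, 0)
G = C + t·(K−C) with t = 21/23, so CG:GK = 21/23:2/23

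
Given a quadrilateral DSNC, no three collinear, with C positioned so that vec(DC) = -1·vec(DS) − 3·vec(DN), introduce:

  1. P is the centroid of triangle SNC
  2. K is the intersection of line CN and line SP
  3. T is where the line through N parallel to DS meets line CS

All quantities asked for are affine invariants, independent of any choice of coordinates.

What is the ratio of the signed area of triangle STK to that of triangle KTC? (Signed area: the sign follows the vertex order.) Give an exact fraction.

Work in coordinates with D = (0, 0), S = (1, 0), N = (0, 1), C = (-1, -3).
1. P is the centroid of triangle SNC ⇒ P = (0, -2/3)
2. K is the intersection of line CN and line SP ⇒ K = (-1/2, -1)
3. T is where the line through N parallel to DS meets line CS ⇒ T = (5/3, 1)
2·[STK] = 5/6, 2·[KTC] = -10/3
[STK]:[KTC] = 5/6:-10/3 = -1/4

[STK]:[KTC] = -1/4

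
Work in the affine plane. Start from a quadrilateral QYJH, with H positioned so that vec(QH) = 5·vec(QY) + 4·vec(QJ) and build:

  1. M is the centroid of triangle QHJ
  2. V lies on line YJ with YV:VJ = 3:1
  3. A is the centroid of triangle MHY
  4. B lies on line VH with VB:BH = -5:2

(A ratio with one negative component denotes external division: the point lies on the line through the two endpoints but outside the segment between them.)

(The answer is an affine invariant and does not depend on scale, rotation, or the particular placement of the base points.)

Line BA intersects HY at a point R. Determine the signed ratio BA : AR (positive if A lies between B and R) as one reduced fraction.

BA:AR = -4

Assign Q = (0, 0), Y = (1, 0), J = (0, 1), H = (5, 4) — the answer is frame-independent, so this choice is without loss of generality.
1. M is the centroid of triangle QHJ ⇒ M = (5/3, 5/3)
2. V lies on line YJ with YV:VJ = 3:1 ⇒ V = (1/4, 3/4)
3. A is the centroid of triangle MHY ⇒ A = (23/9, 17/9)
4. B lies on line VH with VB:BH = -5:2 ⇒ B = (49/6, 37/6)
line BA meets HY at R = (95/24, 71/24)
A = B + t·(R−B) with t = 4/3, so BA:AR = 4/3:-1/3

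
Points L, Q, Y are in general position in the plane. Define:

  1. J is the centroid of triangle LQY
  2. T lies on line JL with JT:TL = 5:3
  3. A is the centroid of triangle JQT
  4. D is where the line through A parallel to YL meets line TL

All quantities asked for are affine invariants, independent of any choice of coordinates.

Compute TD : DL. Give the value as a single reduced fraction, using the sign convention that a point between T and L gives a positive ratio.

TD:DL = -26/35

Work in coordinates with L = (0, 0), Q = (1, 0), Y = (0, 1).
1. J is the centroid of triangle LQY ⇒ J = (1/3, 1/3)
2. T lies on line JL with JT:TL = 5:3 ⇒ T = (1/8, 1/8)
3. A is the centroid of triangle JQT ⇒ A = (35/72, 11/72)
4. D is where the line through A parallel to YL meets line TL ⇒ D = (35/72, 35/72)
D = T + t·(L−T) with t = -26/9, so TD:DL = t:(1−t) = -26/9:35/9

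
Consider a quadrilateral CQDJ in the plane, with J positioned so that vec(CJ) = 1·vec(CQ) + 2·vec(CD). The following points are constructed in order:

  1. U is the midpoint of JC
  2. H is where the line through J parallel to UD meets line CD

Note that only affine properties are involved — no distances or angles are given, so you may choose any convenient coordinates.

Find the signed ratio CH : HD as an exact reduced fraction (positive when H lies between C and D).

Work in coordinates with C = (0, 0), Q = (1, 0), D = (0, 1), J = (1, 2).
1. U is the midpoint of JC ⇒ U = (1/2, 1)
2. H is where the line through J parallel to UD meets line CD ⇒ H = (0, 2)
H = C + t·(D−C) with t = 2, so CH:HD = t:(1−t) = 2:-1

CH:HD = -2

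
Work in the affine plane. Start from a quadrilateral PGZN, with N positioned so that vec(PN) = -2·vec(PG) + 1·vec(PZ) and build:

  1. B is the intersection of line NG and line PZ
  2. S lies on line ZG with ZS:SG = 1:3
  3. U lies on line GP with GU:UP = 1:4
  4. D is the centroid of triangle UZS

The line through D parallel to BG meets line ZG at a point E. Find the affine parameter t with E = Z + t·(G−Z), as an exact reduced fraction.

Set P = (0, 0), G = (1, 0), Z = (0, 1), N = (-2, 1); any affine frame gives the same invariant.
1. B is the intersection of line NG and line PZ ⇒ B = (0, 1/3)
2. S lies on line ZG with ZS:SG = 1:3 ⇒ S = (1/4, 3/4)
3. U lies on line GP with GU:UP = 1:4 ⇒ U = (4/5, 0)
4. D is the centroid of triangle UZS ⇒ D = (7/20, 7/12)
through D parallel to BG: direction (1, -1/3); meets ZG at E = (9/20, 11/20)
E = Z + t·(G−Z) with t = 9/20

t = 9/20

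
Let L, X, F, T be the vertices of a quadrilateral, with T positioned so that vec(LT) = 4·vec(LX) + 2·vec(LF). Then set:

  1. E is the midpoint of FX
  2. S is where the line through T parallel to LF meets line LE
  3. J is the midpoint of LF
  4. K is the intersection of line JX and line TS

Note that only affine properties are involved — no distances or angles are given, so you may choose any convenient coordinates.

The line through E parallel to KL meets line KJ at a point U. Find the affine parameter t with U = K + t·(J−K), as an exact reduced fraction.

t = 11/8

Work in coordinates with L = (0, 0), X = (1, 0), F = (0, 1), T = (4, 2).
1. E is the midpoint of FX ⇒ E = (1/2, 1/2)
2. S is where the line through T parallel to LF meets line LE ⇒ S = (4, 4)
3. J is the midpoint of LF ⇒ J = (0, 1/2)
4. K is the intersection of line JX and line TS ⇒ K = (4, -3/2)
through E parallel to KL: direction (-4, 3/2); meets KJ at U = (-3/2, 5/4)
U = K + t·(J−K) with t = 11/8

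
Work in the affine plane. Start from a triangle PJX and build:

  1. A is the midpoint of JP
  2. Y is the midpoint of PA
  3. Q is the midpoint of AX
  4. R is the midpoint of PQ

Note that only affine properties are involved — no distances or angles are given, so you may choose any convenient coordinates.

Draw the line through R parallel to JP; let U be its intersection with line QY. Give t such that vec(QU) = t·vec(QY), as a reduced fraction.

Work in coordinates with P = (0, 0), J = (1, 0), X = (0, 1).
1. A is the midpoint of JP ⇒ A = (1/2, 0)
2. Y is the midpoint of PA ⇒ Y = (1/4, 0)
3. Q is the midpoint of AX ⇒ Q = (1/4, 1/2)
4. R is the midpoint of PQ ⇒ R = (1/8, 1/4)
through R parallel to JP: direction (-1, 0); meets QY at U = (1/4, 1/4)
U = Q + t·(Y−Q) with t = 1/2

t = 1/2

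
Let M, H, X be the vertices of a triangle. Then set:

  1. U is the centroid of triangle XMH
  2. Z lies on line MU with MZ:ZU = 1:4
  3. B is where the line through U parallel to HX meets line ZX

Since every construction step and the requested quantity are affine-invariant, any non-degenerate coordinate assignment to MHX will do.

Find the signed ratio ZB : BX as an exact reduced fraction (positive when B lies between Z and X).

Set M = (0, 0), H = (1, 0), X = (0, 1); any affine frame gives the same invariant.
1. U is the centroid of triangle XMH ⇒ U = (1/3, 1/3)
2. Z lies on line MU with MZ:ZU = 1:4 ⇒ Z = (1/15, 1/15)
3. B is where the line through U parallel to HX meets line ZX ⇒ B = (1/39, 25/39)
B = Z + t·(X−Z) with t = 8/13, so ZB:BX = t:(1−t) = 8/13:5/13

ZB:BX = 8/5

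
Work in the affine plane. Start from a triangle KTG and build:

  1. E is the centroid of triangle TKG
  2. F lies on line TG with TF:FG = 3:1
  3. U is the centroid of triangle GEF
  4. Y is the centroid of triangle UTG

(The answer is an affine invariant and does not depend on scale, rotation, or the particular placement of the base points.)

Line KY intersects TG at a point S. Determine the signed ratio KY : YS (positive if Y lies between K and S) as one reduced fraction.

KY:YS = 26

Assign K = (0, 0), T = (1, 0), G = (0, 1) — the answer is frame-independent, so this choice is without loss of generality.
1. E is the centroid of triangle TKG ⇒ E = (1/3, 1/3)
2. F lies on line TG with TF:FG = 3:1 ⇒ F = (1/4, 3/4)
3. U is the centroid of triangle GEF ⇒ U = (7/36, 25/36)
4. Y is the centroid of triangle UTG ⇒ Y = (43/108, 61/108)
line KY meets TG at S = (43/104, 61/104)
Y = K + t·(S−K) with t = 26/27, so KY:YS = 26/27:1/27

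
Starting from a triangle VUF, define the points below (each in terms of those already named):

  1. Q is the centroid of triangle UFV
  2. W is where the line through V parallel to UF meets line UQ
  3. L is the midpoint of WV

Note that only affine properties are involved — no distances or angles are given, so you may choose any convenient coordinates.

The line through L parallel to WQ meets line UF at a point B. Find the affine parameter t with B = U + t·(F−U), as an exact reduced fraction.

t = -1/2

Set V = (0, 0), U = (1, 0), F = (0, 1); any affine frame gives the same invariant.
1. Q is the centroid of triangle UFV ⇒ Q = (1/3, 1/3)
2. W is where the line through V parallel to UF meets line UQ ⇒ W = (-1, 1)
3. L is the midpoint of WV ⇒ L = (-1/2, 1/2)
through L parallel to WQ: direction (4/3, -2/3); meets UF at B = (3/2, -1/2)
B = U + t·(F−U) with t = -1/2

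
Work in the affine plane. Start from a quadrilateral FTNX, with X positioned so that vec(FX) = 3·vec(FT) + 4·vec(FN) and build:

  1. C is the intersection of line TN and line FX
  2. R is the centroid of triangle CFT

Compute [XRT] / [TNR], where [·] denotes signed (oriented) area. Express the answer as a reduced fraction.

[XRT]:[TNR] = 52/7

Choose coordinates F = (0, 0), T = (1, 0), N = (0, 1), X = (3, 4).
1. C is the intersection of line TN and line FX ⇒ C = (3/7, 4/7)
2. R is the centroid of triangle CFT ⇒ R = (10/21, 4/21)
2·[XRT] = 52/21, 2·[TNR] = 1/3
[XRT]:[TNR] = 52/21:1/3 = 52/7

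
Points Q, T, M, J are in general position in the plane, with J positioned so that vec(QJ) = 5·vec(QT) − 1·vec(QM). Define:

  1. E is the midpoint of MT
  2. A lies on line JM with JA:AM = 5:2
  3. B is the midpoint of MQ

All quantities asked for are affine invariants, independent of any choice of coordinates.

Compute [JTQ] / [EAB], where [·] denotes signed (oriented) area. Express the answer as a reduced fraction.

[JTQ]:[EAB] = -28

Assign Q = (0, 0), T = (1, 0), M = (0, 1), J = (5, -1) — the answer is frame-independent, so this choice is without loss of generality.
1. E is the midpoint of MT ⇒ E = (1/2, 1/2)
2. A lies on line JM with JA:AM = 5:2 ⇒ A = (10/7, 3/7)
3. B is the midpoint of MQ ⇒ B = (0, 1/2)
2·[JTQ] = 1, 2·[EAB] = -1/28
[JTQ]:[EAB] = 1:-1/28 = -28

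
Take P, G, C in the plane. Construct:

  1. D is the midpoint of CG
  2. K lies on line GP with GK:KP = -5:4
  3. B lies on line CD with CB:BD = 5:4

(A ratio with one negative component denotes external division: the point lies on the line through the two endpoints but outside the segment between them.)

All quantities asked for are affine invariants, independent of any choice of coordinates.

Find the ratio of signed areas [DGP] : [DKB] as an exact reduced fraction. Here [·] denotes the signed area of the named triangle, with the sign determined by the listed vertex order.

Choose coordinates P = (0, 0), G = (1, 0), C = (0, 1).
1. D is the midpoint of CG ⇒ D = (1/2, 1/2)
2. K lies on line GP with GK:KP = -5:4 ⇒ K = (-4, 0)
3. B lies on line CD with CB:BD = 5:4 ⇒ B = (5/18, 13/18)
2·[DGP] = -1/2, 2·[DKB] = -10/9
[DGP]:[DKB] = -1/2:-10/9 = 9/20

[DGP]:[DKB] = 9/20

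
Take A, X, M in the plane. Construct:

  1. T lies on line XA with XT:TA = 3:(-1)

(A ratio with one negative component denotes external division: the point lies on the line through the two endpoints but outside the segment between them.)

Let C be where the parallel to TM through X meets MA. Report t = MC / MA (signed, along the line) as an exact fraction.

t = 3

Work in coordinates with A = (0, 0), X = (1, 0), M = (0, 1).
1. T lies on line XA with XT:TA = 3:(-1) ⇒ T = (-1/2, 0)
through X parallel to TM: direction (1/2, 1); meets MA at C = (0, -2)
C = M + t·(A−M) with t = 3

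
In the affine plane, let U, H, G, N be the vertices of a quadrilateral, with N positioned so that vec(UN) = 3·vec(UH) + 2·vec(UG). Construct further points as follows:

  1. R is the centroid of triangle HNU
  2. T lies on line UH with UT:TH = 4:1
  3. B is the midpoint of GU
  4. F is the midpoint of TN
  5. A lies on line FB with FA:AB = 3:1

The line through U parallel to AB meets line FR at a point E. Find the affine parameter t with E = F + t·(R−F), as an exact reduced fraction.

t = 19/7

Assign U = (0, 0), H = (1, 0), G = (0, 1), N = (3, 2) — the answer is frame-independent, so this choice is without loss of generality.
1. R is the centroid of triangle HNU ⇒ R = (4/3, 2/3)
2. T lies on line UH with UT:TH = 4:1 ⇒ T = (4/5, 0)
3. B is the midpoint of GU ⇒ B = (0, 1/2)
4. F is the midpoint of TN ⇒ F = (19/10, 1)
5. A lies on line FB with FA:AB = 3:1 ⇒ A = (19/40, 5/8)
through U parallel to AB: direction (-19/40, -1/8); meets FR at E = (38/105, 2/21)
E = F + t·(R−F) with t = 19/7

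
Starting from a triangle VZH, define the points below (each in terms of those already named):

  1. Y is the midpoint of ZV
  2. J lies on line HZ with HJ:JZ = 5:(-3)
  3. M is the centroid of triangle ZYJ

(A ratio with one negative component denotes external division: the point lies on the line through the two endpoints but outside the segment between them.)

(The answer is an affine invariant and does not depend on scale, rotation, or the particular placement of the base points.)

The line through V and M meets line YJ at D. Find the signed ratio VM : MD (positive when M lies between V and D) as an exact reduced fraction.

VM:MD = -4

Set V = (0, 0), Z = (1, 0), H = (0, 1); any affine frame gives the same invariant.
1. Y is the midpoint of ZV ⇒ Y = (1/2, 0)
2. J lies on line HZ with HJ:JZ = 5:(-3) ⇒ J = (5/2, -3/2)
3. M is the centroid of triangle ZYJ ⇒ M = (4/3, -1/2)
line VM meets YJ at D = (1, -3/8)
M = V + t·(D−V) with t = 4/3, so VM:MD = 4/3:-1/3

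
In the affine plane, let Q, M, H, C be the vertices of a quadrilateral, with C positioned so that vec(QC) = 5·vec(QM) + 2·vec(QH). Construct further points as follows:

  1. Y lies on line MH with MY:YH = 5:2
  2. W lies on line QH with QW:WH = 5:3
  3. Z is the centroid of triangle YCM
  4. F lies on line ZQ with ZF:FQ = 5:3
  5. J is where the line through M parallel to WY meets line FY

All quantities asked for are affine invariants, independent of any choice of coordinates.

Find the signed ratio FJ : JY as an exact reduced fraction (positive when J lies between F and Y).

FJ:JY = -13/30

Choose coordinates Q = (0, 0), M = (1, 0), H = (0, 1), C = (5, 2).
1. Y lies on line MH with MY:YH = 5:2 ⇒ Y = (2/7, 5/7)
2. W lies on line QH with QW:WH = 5:3 ⇒ W = (0, 5/8)
3. Z is the centroid of triangle YCM ⇒ Z = (44/21, 19/21)
4. F lies on line ZQ with ZF:FQ = 5:3 ⇒ F = (11/14, 19/56)
5. J is where the line through M parallel to WY meets line FY ⇒ J = (139/119, 25/476)
J = F + t·(Y−F) with t = -13/17, so FJ:JY = t:(1−t) = -13/17:30/17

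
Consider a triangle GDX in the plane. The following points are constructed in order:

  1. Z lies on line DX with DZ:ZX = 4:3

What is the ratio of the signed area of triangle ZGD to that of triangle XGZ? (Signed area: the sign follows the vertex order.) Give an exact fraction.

Work in coordinates with G = (0, 0), D = (1, 0), X = (0, 1).
1. Z lies on line DX with DZ:ZX = 4:3 ⇒ Z = (3/7, 4/7)
2·[ZGD] = 4/7, 2·[XGZ] = 3/7
[ZGD]:[XGZ] = 4/7:3/7 = 4/3

[ZGD]:[XGZ] = 4/3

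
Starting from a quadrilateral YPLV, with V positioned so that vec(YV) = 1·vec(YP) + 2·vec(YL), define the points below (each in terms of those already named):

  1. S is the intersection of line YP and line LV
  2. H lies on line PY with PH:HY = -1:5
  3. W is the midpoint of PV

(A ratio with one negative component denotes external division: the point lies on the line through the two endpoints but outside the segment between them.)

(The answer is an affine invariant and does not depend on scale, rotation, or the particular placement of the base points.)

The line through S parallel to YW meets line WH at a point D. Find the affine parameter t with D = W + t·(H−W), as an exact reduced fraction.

Choose coordinates Y = (0, 0), P = (1, 0), L = (0, 1), V = (1, 2).
1. S is the intersection of line YP and line LV ⇒ S = (-1, 0)
2. H lies on line PY with PH:HY = -1:5 ⇒ H = (5/4, 0)
3. W is the midpoint of PV ⇒ W = (1, 1)
through S parallel to YW: direction (1, 1); meets WH at D = (4/5, 9/5)
D = W + t·(H−W) with t = -4/5

t = -4/5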